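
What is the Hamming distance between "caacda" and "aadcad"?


Comparing "caacda" and "aadcad" position by position:
  Position 0: 'c' vs 'a' => differ
  Position 1: 'a' vs 'a' => same
  Position 2: 'a' vs 'd' => differ
  Position 3: 'c' vs 'c' => same
  Position 4: 'd' vs 'a' => differ
  Position 5: 'a' vs 'd' => differ
Total differences (Hamming distance): 4

4


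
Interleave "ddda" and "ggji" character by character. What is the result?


Interleaving "ddda" and "ggji":
  Position 0: 'd' from first, 'g' from second => "dg"
  Position 1: 'd' from first, 'g' from second => "dg"
  Position 2: 'd' from first, 'j' from second => "dj"
  Position 3: 'a' from first, 'i' from second => "ai"
Result: dgdgdjai

dgdgdjai


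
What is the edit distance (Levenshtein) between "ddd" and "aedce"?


Computing edit distance: "ddd" -> "aedce"
DP table:
           a    e    d    c    e
      0    1    2    3    4    5
  d   1    1    2    2    3    4
  d   2    2    2    2    3    4
  d   3    3    3    2    3    4
Edit distance = dp[3][5] = 4

4


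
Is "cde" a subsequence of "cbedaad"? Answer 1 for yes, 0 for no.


Check if "cde" is a subsequence of "cbedaad"
Greedy scan:
  Position 0 ('c'): matches sub[0] = 'c'
  Position 1 ('b'): no match needed
  Position 2 ('e'): no match needed
  Position 3 ('d'): matches sub[1] = 'd'
  Position 4 ('a'): no match needed
  Position 5 ('a'): no match needed
  Position 6 ('d'): no match needed
Only matched 2/3 characters => not a subsequence

0


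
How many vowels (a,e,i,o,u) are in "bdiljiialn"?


Input: bdiljiialn
Checking each character:
  'b' at position 0: consonant
  'd' at position 1: consonant
  'i' at position 2: vowel (running total: 1)
  'l' at position 3: consonant
  'j' at position 4: consonant
  'i' at position 5: vowel (running total: 2)
  'i' at position 6: vowel (running total: 3)
  'a' at position 7: vowel (running total: 4)
  'l' at position 8: consonant
  'n' at position 9: consonant
Total vowels: 4

4


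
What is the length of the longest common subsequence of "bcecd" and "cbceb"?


LCS of "bcecd" and "cbceb"
DP table:
           c    b    c    e    b
      0    0    0    0    0    0
  b   0    0    1    1    1    1
  c   0    1    1    2    2    2
  e   0    1    1    2    3    3
  c   0    1    1    2    3    3
  d   0    1    1    2    3    3
LCS length = dp[5][5] = 3

3


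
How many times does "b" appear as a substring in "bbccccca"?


Searching for "b" in "bbccccca"
Scanning each position:
  Position 0: "b" => MATCH
  Position 1: "b" => MATCH
  Position 2: "c" => no
  Position 3: "c" => no
  Position 4: "c" => no
  Position 5: "c" => no
  Position 6: "c" => no
  Position 7: "a" => no
Total occurrences: 2

2


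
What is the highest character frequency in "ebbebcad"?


Input: ebbebcad
Character counts:
  'a': 1
  'b': 3
  'c': 1
  'd': 1
  'e': 2
Maximum frequency: 3

3


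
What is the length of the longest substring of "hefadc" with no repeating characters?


Input: "hefadc"
Sliding window (track last position of each char):
  Position 0 ('h'): window [0,0] length 1 -- new best
  Position 1 ('e'): window [0,1] length 2 -- new best
  Position 2 ('f'): window [0,2] length 3 -- new best
  Position 3 ('a'): window [0,3] length 4 -- new best
  Position 4 ('d'): window [0,4] length 5 -- new best
  Position 5 ('c'): window [0,5] length 6 -- new best
Longest substring with no repeats: "hefadc" with length 6

6


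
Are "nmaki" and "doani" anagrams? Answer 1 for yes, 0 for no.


Strings: "nmaki", "doani"
Sorted first:  aikmn
Sorted second: adino
Differ at position 1: 'i' vs 'd' => not anagrams

0


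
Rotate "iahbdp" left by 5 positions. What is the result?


Input: "iahbdp", rotate left by 5
First 5 characters: "iahbd"
Remaining characters: "p"
Concatenate remaining + first: "p" + "iahbd" = "piahbd"

piahbd


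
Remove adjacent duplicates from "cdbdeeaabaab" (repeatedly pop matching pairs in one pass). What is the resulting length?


Input: cdbdeeaabaab
Stack-based adjacent duplicate removal:
  Read 'c': push. Stack: c
  Read 'd': push. Stack: cd
  Read 'b': push. Stack: cdb
  Read 'd': push. Stack: cdbd
  Read 'e': push. Stack: cdbde
  Read 'e': matches stack top 'e' => pop. Stack: cdbd
  Read 'a': push. Stack: cdbda
  Read 'a': matches stack top 'a' => pop. Stack: cdbd
  Read 'b': push. Stack: cdbdb
  Read 'a': push. Stack: cdbdba
  Read 'a': matches stack top 'a' => pop. Stack: cdbdb
  Read 'b': matches stack top 'b' => pop. Stack: cdbd
Final stack: "cdbd" (length 4)

4


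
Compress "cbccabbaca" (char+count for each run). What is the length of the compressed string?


Input: cbccabbaca
Runs:
  'c' x 1 => "c1"
  'b' x 1 => "b1"
  'c' x 2 => "c2"
  'a' x 1 => "a1"
  'b' x 2 => "b2"
  'a' x 1 => "a1"
  'c' x 1 => "c1"
  'a' x 1 => "a1"
Compressed: "c1b1c2a1b2a1c1a1"
Compressed length: 16

16


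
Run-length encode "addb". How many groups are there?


Input: addb
Scanning for consecutive runs:
  Group 1: 'a' x 1 (positions 0-0)
  Group 2: 'd' x 2 (positions 1-2)
  Group 3: 'b' x 1 (positions 3-3)
Total groups: 3

3


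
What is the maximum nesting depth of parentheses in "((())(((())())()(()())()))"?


Input: "((())(((())())()(()())()))"
Tracking depth:
  Position 0 '(': depth becomes 1
  Position 1 '(': depth becomes 2
  Position 2 '(': depth becomes 3
  Position 3 ')': depth becomes 2
  Position 4 ')': depth becomes 1
  Position 5 '(': depth becomes 2
  Position 6 '(': depth becomes 3
  Position 7 '(': depth becomes 4
  Position 8 '(': depth becomes 5
  Position 9 ')': depth becomes 4
  Position 10 ')': depth becomes 3
  Position 11 '(': depth becomes 4
  Position 12 ')': depth becomes 3
  Position 13 ')': depth becomes 2
  Position 14 '(': depth becomes 3
  Position 15 ')': depth becomes 2
  Position 16 '(': depth becomes 3
  Position 17 '(': depth becomes 4
  Position 18 ')': depth becomes 3
  Position 19 '(': depth becomes 4
  Position 20 ')': depth becomes 3
  Position 21 ')': depth becomes 2
  Position 22 '(': depth becomes 3
  Position 23 ')': depth becomes 2
  Position 24 ')': depth becomes 1
  Position 25 ')': depth becomes 0
Maximum depth reached: 5

5


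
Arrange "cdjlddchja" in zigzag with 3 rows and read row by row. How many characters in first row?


Zigzag "cdjlddchja" into 3 rows:
Placing characters:
  'c' => row 0
  'd' => row 1
  'j' => row 2
  'l' => row 1
  'd' => row 0
  'd' => row 1
  'c' => row 2
  'h' => row 1
  'j' => row 0
  'a' => row 1
Rows:
  Row 0: "cdj"
  Row 1: "dldha"
  Row 2: "jc"
First row length: 3

3


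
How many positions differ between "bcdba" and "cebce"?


Comparing "bcdba" and "cebce" position by position:
  Position 0: 'b' vs 'c' => DIFFER
  Position 1: 'c' vs 'e' => DIFFER
  Position 2: 'd' vs 'b' => DIFFER
  Position 3: 'b' vs 'c' => DIFFER
  Position 4: 'a' vs 'e' => DIFFER
Positions that differ: 5

5


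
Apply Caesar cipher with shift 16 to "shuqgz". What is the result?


Caesar cipher: shift "shuqgz" by 16
  's' (pos 18) + 16 = pos 8 = 'i'
  'h' (pos 7) + 16 = pos 23 = 'x'
  'u' (pos 20) + 16 = pos 10 = 'k'
  'q' (pos 16) + 16 = pos 6 = 'g'
  'g' (pos 6) + 16 = pos 22 = 'w'
  'z' (pos 25) + 16 = pos 15 = 'p'
Result: ixkgwp

ixkgwp


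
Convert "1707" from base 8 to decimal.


Input: "1707" in base 8
Positional expansion:
  Digit '1' (value 1) x 8^3 = 512
  Digit '7' (value 7) x 8^2 = 448
  Digit '0' (value 0) x 8^1 = 0
  Digit '7' (value 7) x 8^0 = 7
Sum = 967

967


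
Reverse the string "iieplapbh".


Input: iieplapbh
Reading characters right to left:
  Position 8: 'h'
  Position 7: 'b'
  Position 6: 'p'
  Position 5: 'a'
  Position 4: 'l'
  Position 3: 'p'
  Position 2: 'e'
  Position 1: 'i'
  Position 0: 'i'
Reversed: hbpalpeii

hbpalpeii


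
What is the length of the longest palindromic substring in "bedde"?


Input: "bedde"
Checking substrings for palindromes:
  [1:5] "edde" (len 4) => palindrome
  [2:4] "dd" (len 2) => palindrome
Longest palindromic substring: "edde" with length 4

4


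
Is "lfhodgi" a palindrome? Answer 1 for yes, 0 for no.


Input: lfhodgi
Reversed: igdohfl
  Compare pos 0 ('l') with pos 6 ('i'): MISMATCH
  Compare pos 1 ('f') with pos 5 ('g'): MISMATCH
  Compare pos 2 ('h') with pos 4 ('d'): MISMATCH
Result: not a palindrome

0


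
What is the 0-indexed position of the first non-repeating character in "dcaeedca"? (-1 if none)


Input: dcaeedca
Character frequencies:
  'a': 2
  'c': 2
  'd': 2
  'e': 2
Scanning left to right for freq == 1:
  Position 0 ('d'): freq=2, skip
  Position 1 ('c'): freq=2, skip
  Position 2 ('a'): freq=2, skip
  Position 3 ('e'): freq=2, skip
  Position 4 ('e'): freq=2, skip
  Position 5 ('d'): freq=2, skip
  Position 6 ('c'): freq=2, skip
  Position 7 ('a'): freq=2, skip
  No unique character found => answer = -1

-1


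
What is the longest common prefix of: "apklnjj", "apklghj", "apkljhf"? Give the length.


Words: apklnjj, apklghj, apkljhf
  Position 0: all 'a' => match
  Position 1: all 'p' => match
  Position 2: all 'k' => match
  Position 3: all 'l' => match
  Position 4: ('n', 'g', 'j') => mismatch, stop
LCP = "apkl" (length 4)

4


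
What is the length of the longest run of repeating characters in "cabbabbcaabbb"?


Input: "cabbabbcaabbb"
Scanning for longest run:
  Position 1 ('a'): new char, reset run to 1
  Position 2 ('b'): new char, reset run to 1
  Position 3 ('b'): continues run of 'b', length=2
  Position 4 ('a'): new char, reset run to 1
  Position 5 ('b'): new char, reset run to 1
  Position 6 ('b'): continues run of 'b', length=2
  Position 7 ('c'): new char, reset run to 1
  Position 8 ('a'): new char, reset run to 1
  Position 9 ('a'): continues run of 'a', length=2
  Position 10 ('b'): new char, reset run to 1
  Position 11 ('b'): continues run of 'b', length=2
  Position 12 ('b'): continues run of 'b', length=3
Longest run: 'b' with length 3

3


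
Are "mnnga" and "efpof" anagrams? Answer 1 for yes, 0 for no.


Strings: "mnnga", "efpof"
Sorted first:  agmnn
Sorted second: effop
Differ at position 0: 'a' vs 'e' => not anagrams

0


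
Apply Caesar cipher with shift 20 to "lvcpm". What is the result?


Caesar cipher: shift "lvcpm" by 20
  'l' (pos 11) + 20 = pos 5 = 'f'
  'v' (pos 21) + 20 = pos 15 = 'p'
  'c' (pos 2) + 20 = pos 22 = 'w'
  'p' (pos 15) + 20 = pos 9 = 'j'
  'm' (pos 12) + 20 = pos 6 = 'g'
Result: fpwjg

fpwjg


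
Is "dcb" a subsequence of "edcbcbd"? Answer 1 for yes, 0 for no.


Check if "dcb" is a subsequence of "edcbcbd"
Greedy scan:
  Position 0 ('e'): no match needed
  Position 1 ('d'): matches sub[0] = 'd'
  Position 2 ('c'): matches sub[1] = 'c'
  Position 3 ('b'): matches sub[2] = 'b'
  Position 4 ('c'): no match needed
  Position 5 ('b'): no match needed
  Position 6 ('d'): no match needed
All 3 characters matched => is a subsequence

1


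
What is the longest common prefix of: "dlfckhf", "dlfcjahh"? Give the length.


Words: dlfckhf, dlfcjahh
  Position 0: all 'd' => match
  Position 1: all 'l' => match
  Position 2: all 'f' => match
  Position 3: all 'c' => match
  Position 4: ('k', 'j') => mismatch, stop
LCP = "dlfc" (length 4)

4


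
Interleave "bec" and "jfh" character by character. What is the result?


Interleaving "bec" and "jfh":
  Position 0: 'b' from first, 'j' from second => "bj"
  Position 1: 'e' from first, 'f' from second => "ef"
  Position 2: 'c' from first, 'h' from second => "ch"
Result: bjefch

bjefch


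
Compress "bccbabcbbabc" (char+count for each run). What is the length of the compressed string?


Input: bccbabcbbabc
Runs:
  'b' x 1 => "b1"
  'c' x 2 => "c2"
  'b' x 1 => "b1"
  'a' x 1 => "a1"
  'b' x 1 => "b1"
  'c' x 1 => "c1"
  'b' x 2 => "b2"
  'a' x 1 => "a1"
  'b' x 1 => "b1"
  'c' x 1 => "c1"
Compressed: "b1c2b1a1b1c1b2a1b1c1"
Compressed length: 20

20


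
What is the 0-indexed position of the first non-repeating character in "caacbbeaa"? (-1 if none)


Input: caacbbeaa
Character frequencies:
  'a': 4
  'b': 2
  'c': 2
  'e': 1
Scanning left to right for freq == 1:
  Position 0 ('c'): freq=2, skip
  Position 1 ('a'): freq=4, skip
  Position 2 ('a'): freq=4, skip
  Position 3 ('c'): freq=2, skip
  Position 4 ('b'): freq=2, skip
  Position 5 ('b'): freq=2, skip
  Position 6 ('e'): unique! => answer = 6

6


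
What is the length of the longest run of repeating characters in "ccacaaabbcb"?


Input: "ccacaaabbcb"
Scanning for longest run:
  Position 1 ('c'): continues run of 'c', length=2
  Position 2 ('a'): new char, reset run to 1
  Position 3 ('c'): new char, reset run to 1
  Position 4 ('a'): new char, reset run to 1
  Position 5 ('a'): continues run of 'a', length=2
  Position 6 ('a'): continues run of 'a', length=3
  Position 7 ('b'): new char, reset run to 1
  Position 8 ('b'): continues run of 'b', length=2
  Position 9 ('c'): new char, reset run to 1
  Position 10 ('b'): new char, reset run to 1
Longest run: 'a' with length 3

3


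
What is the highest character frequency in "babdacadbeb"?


Input: babdacadbeb
Character counts:
  'a': 3
  'b': 4
  'c': 1
  'd': 2
  'e': 1
Maximum frequency: 4

4


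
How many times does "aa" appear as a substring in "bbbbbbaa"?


Searching for "aa" in "bbbbbbaa"
Scanning each position:
  Position 0: "bb" => no
  Position 1: "bb" => no
  Position 2: "bb" => no
  Position 3: "bb" => no
  Position 4: "bb" => no
  Position 5: "ba" => no
  Position 6: "aa" => MATCH
Total occurrences: 1

1


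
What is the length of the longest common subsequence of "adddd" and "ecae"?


LCS of "adddd" and "ecae"
DP table:
           e    c    a    e
      0    0    0    0    0
  a   0    0    0    1    1
  d   0    0    0    1    1
  d   0    0    0    1    1
  d   0    0    0    1    1
  d   0    0    0    1    1
LCS length = dp[5][4] = 1

1


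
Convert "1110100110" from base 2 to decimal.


Input: "1110100110" in base 2
Positional expansion:
  Digit '1' (value 1) x 2^9 = 512
  Digit '1' (value 1) x 2^8 = 256
  Digit '1' (value 1) x 2^7 = 128
  Digit '0' (value 0) x 2^6 = 0
  Digit '1' (value 1) x 2^5 = 32
  Digit '0' (value 0) x 2^4 = 0
  Digit '0' (value 0) x 2^3 = 0
  Digit '1' (value 1) x 2^2 = 4
  Digit '1' (value 1) x 2^1 = 2
  Digit '0' (value 0) x 2^0 = 0
Sum = 934

934


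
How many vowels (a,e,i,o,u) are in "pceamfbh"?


Input: pceamfbh
Checking each character:
  'p' at position 0: consonant
  'c' at position 1: consonant
  'e' at position 2: vowel (running total: 1)
  'a' at position 3: vowel (running total: 2)
  'm' at position 4: consonant
  'f' at position 5: consonant
  'b' at position 6: consonant
  'h' at position 7: consonant
Total vowels: 2

2


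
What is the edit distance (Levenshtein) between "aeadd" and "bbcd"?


Computing edit distance: "aeadd" -> "bbcd"
DP table:
           b    b    c    d
      0    1    2    3    4
  a   1    1    2    3    4
  e   2    2    2    3    4
  a   3    3    3    3    4
  d   4    4    4    4    3
  d   5    5    5    5    4
Edit distance = dp[5][4] = 4

4


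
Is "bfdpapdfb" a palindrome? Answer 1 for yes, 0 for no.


Input: bfdpapdfb
Reversed: bfdpapdfb
  Compare pos 0 ('b') with pos 8 ('b'): match
  Compare pos 1 ('f') with pos 7 ('f'): match
  Compare pos 2 ('d') with pos 6 ('d'): match
  Compare pos 3 ('p') with pos 5 ('p'): match
Result: palindrome

1


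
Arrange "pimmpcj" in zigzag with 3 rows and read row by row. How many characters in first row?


Zigzag "pimmpcj" into 3 rows:
Placing characters:
  'p' => row 0
  'i' => row 1
  'm' => row 2
  'm' => row 1
  'p' => row 0
  'c' => row 1
  'j' => row 2
Rows:
  Row 0: "pp"
  Row 1: "imc"
  Row 2: "mj"
First row length: 2

2


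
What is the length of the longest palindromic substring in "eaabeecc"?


Input: "eaabeecc"
Checking substrings for palindromes:
  [1:3] "aa" (len 2) => palindrome
  [4:6] "ee" (len 2) => palindrome
  [6:8] "cc" (len 2) => palindrome
Longest palindromic substring: "aa" with length 2

2


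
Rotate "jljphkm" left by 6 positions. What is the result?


Input: "jljphkm", rotate left by 6
First 6 characters: "jljphk"
Remaining characters: "m"
Concatenate remaining + first: "m" + "jljphk" = "mjljphk"

mjljphk


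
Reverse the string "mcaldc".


Input: mcaldc
Reading characters right to left:
  Position 5: 'c'
  Position 4: 'd'
  Position 3: 'l'
  Position 2: 'a'
  Position 1: 'c'
  Position 0: 'm'
Reversed: cdlacm

cdlacm


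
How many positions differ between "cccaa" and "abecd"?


Comparing "cccaa" and "abecd" position by position:
  Position 0: 'c' vs 'a' => DIFFER
  Position 1: 'c' vs 'b' => DIFFER
  Position 2: 'c' vs 'e' => DIFFER
  Position 3: 'a' vs 'c' => DIFFER
  Position 4: 'a' vs 'd' => DIFFER
Positions that differ: 5

5


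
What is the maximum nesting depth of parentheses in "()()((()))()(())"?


Input: "()()((()))()(())"
Tracking depth:
  Position 0 '(': depth becomes 1
  Position 1 ')': depth becomes 0
  Position 2 '(': depth becomes 1
  Position 3 ')': depth becomes 0
  Position 4 '(': depth becomes 1
  Position 5 '(': depth becomes 2
  Position 6 '(': depth becomes 3
  Position 7 ')': depth becomes 2
  Position 8 ')': depth becomes 1
  Position 9 ')': depth becomes 0
  Position 10 '(': depth becomes 1
  Position 11 ')': depth becomes 0
  Position 12 '(': depth becomes 1
  Position 13 '(': depth becomes 2
  Position 14 ')': depth becomes 1
  Position 15 ')': depth becomes 0
Maximum depth reached: 3

3


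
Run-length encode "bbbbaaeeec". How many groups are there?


Input: bbbbaaeeec
Scanning for consecutive runs:
  Group 1: 'b' x 4 (positions 0-3)
  Group 2: 'a' x 2 (positions 4-5)
  Group 3: 'e' x 3 (positions 6-8)
  Group 4: 'c' x 1 (positions 9-9)
Total groups: 4

4


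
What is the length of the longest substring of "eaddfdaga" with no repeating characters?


Input: "eaddfdaga"
Sliding window (track last position of each char):
  Position 0 ('e'): window [0,0] length 1 -- new best
  Position 1 ('a'): window [0,1] length 2 -- new best
  Position 2 ('d'): window [0,2] length 3 -- new best
  Position 3 ('d'): repeat (last at 2), move window start to 3
  Position 3 ('d'): window [3,3] length 1
  Position 4 ('f'): window [3,4] length 2
  Position 5 ('d'): repeat (last at 3), move window start to 4
  Position 5 ('d'): window [4,5] length 2
  Position 6 ('a'): window [4,6] length 3
  Position 7 ('g'): window [4,7] length 4 -- new best
  Position 8 ('a'): repeat (last at 6), move window start to 7
  Position 8 ('a'): window [7,8] length 2
Longest substring with no repeats: "fdag" with length 4

4


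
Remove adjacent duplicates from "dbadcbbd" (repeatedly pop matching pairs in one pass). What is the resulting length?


Input: dbadcbbd
Stack-based adjacent duplicate removal:
  Read 'd': push. Stack: d
  Read 'b': push. Stack: db
  Read 'a': push. Stack: dba
  Read 'd': push. Stack: dbad
  Read 'c': push. Stack: dbadc
  Read 'b': push. Stack: dbadcb
  Read 'b': matches stack top 'b' => pop. Stack: dbadc
  Read 'd': push. Stack: dbadcd
Final stack: "dbadcd" (length 6)

6


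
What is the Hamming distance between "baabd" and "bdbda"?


Comparing "baabd" and "bdbda" position by position:
  Position 0: 'b' vs 'b' => same
  Position 1: 'a' vs 'd' => differ
  Position 2: 'a' vs 'b' => differ
  Position 3: 'b' vs 'd' => differ
  Position 4: 'd' vs 'a' => differ
Total differences (Hamming distance): 4

4


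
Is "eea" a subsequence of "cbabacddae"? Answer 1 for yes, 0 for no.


Check if "eea" is a subsequence of "cbabacddae"
Greedy scan:
  Position 0 ('c'): no match needed
  Position 1 ('b'): no match needed
  Position 2 ('a'): no match needed
  Position 3 ('b'): no match needed
  Position 4 ('a'): no match needed
  Position 5 ('c'): no match needed
  Position 6 ('d'): no match needed
  Position 7 ('d'): no match needed
  Position 8 ('a'): no match needed
  Position 9 ('e'): matches sub[0] = 'e'
Only matched 1/3 characters => not a subsequence

0


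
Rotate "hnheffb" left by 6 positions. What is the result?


Input: "hnheffb", rotate left by 6
First 6 characters: "hnheff"
Remaining characters: "b"
Concatenate remaining + first: "b" + "hnheff" = "bhnheff"

bhnheff


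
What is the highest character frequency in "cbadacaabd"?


Input: cbadacaabd
Character counts:
  'a': 4
  'b': 2
  'c': 2
  'd': 2
Maximum frequency: 4

4


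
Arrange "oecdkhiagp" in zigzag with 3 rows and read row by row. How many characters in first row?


Zigzag "oecdkhiagp" into 3 rows:
Placing characters:
  'o' => row 0
  'e' => row 1
  'c' => row 2
  'd' => row 1
  'k' => row 0
  'h' => row 1
  'i' => row 2
  'a' => row 1
  'g' => row 0
  'p' => row 1
Rows:
  Row 0: "okg"
  Row 1: "edhap"
  Row 2: "ci"
First row length: 3

3


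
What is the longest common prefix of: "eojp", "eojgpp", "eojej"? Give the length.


Words: eojp, eojgpp, eojej
  Position 0: all 'e' => match
  Position 1: all 'o' => match
  Position 2: all 'j' => match
  Position 3: ('p', 'g', 'e') => mismatch, stop
LCP = "eoj" (length 3)

3


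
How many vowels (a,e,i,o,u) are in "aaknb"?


Input: aaknb
Checking each character:
  'a' at position 0: vowel (running total: 1)
  'a' at position 1: vowel (running total: 2)
  'k' at position 2: consonant
  'n' at position 3: consonant
  'b' at position 4: consonant
Total vowels: 2

2


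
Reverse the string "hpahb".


Input: hpahb
Reading characters right to left:
  Position 4: 'b'
  Position 3: 'h'
  Position 2: 'a'
  Position 1: 'p'
  Position 0: 'h'
Reversed: bhaph

bhaph


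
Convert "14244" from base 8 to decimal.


Input: "14244" in base 8
Positional expansion:
  Digit '1' (value 1) x 8^4 = 4096
  Digit '4' (value 4) x 8^3 = 2048
  Digit '2' (value 2) x 8^2 = 128
  Digit '4' (value 4) x 8^1 = 32
  Digit '4' (value 4) x 8^0 = 4
Sum = 6308

6308


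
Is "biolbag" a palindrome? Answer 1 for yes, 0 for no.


Input: biolbag
Reversed: gabloib
  Compare pos 0 ('b') with pos 6 ('g'): MISMATCH
  Compare pos 1 ('i') with pos 5 ('a'): MISMATCH
  Compare pos 2 ('o') with pos 4 ('b'): MISMATCH
Result: not a palindrome

0


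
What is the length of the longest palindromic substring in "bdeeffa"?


Input: "bdeeffa"
Checking substrings for palindromes:
  [2:4] "ee" (len 2) => palindrome
  [4:6] "ff" (len 2) => palindrome
Longest palindromic substring: "ee" with length 2

2


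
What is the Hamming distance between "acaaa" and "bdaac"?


Comparing "acaaa" and "bdaac" position by position:
  Position 0: 'a' vs 'b' => differ
  Position 1: 'c' vs 'd' => differ
  Position 2: 'a' vs 'a' => same
  Position 3: 'a' vs 'a' => same
  Position 4: 'a' vs 'c' => differ
Total differences (Hamming distance): 3

3


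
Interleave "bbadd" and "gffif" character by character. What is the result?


Interleaving "bbadd" and "gffif":
  Position 0: 'b' from first, 'g' from second => "bg"
  Position 1: 'b' from first, 'f' from second => "bf"
  Position 2: 'a' from first, 'f' from second => "af"
  Position 3: 'd' from first, 'i' from second => "di"
  Position 4: 'd' from first, 'f' from second => "df"
Result: bgbfafdidf

bgbfafdidf


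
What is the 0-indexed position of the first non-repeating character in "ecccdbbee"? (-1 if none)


Input: ecccdbbee
Character frequencies:
  'b': 2
  'c': 3
  'd': 1
  'e': 3
Scanning left to right for freq == 1:
  Position 0 ('e'): freq=3, skip
  Position 1 ('c'): freq=3, skip
  Position 2 ('c'): freq=3, skip
  Position 3 ('c'): freq=3, skip
  Position 4 ('d'): unique! => answer = 4

4


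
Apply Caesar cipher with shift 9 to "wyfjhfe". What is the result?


Caesar cipher: shift "wyfjhfe" by 9
  'w' (pos 22) + 9 = pos 5 = 'f'
  'y' (pos 24) + 9 = pos 7 = 'h'
  'f' (pos 5) + 9 = pos 14 = 'o'
  'j' (pos 9) + 9 = pos 18 = 's'
  'h' (pos 7) + 9 = pos 16 = 'q'
  'f' (pos 5) + 9 = pos 14 = 'o'
  'e' (pos 4) + 9 = pos 13 = 'n'
Result: fhosqon

fhosqon


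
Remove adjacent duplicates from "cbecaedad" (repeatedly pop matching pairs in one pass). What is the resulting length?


Input: cbecaedad
Stack-based adjacent duplicate removal:
  Read 'c': push. Stack: c
  Read 'b': push. Stack: cb
  Read 'e': push. Stack: cbe
  Read 'c': push. Stack: cbec
  Read 'a': push. Stack: cbeca
  Read 'e': push. Stack: cbecae
  Read 'd': push. Stack: cbecaed
  Read 'a': push. Stack: cbecaeda
  Read 'd': push. Stack: cbecaedad
Final stack: "cbecaedad" (length 9)

9


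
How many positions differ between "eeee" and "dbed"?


Comparing "eeee" and "dbed" position by position:
  Position 0: 'e' vs 'd' => DIFFER
  Position 1: 'e' vs 'b' => DIFFER
  Position 2: 'e' vs 'e' => same
  Position 3: 'e' vs 'd' => DIFFER
Positions that differ: 3

3


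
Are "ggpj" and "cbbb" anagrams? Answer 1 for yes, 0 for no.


Strings: "ggpj", "cbbb"
Sorted first:  ggjp
Sorted second: bbbc
Differ at position 0: 'g' vs 'b' => not anagrams

0


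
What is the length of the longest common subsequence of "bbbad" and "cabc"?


LCS of "bbbad" and "cabc"
DP table:
           c    a    b    c
      0    0    0    0    0
  b   0    0    0    1    1
  b   0    0    0    1    1
  b   0    0    0    1    1
  a   0    0    1    1    1
  d   0    0    1    1    1
LCS length = dp[5][4] = 1

1


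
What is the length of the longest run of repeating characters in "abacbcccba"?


Input: "abacbcccba"
Scanning for longest run:
  Position 1 ('b'): new char, reset run to 1
  Position 2 ('a'): new char, reset run to 1
  Position 3 ('c'): new char, reset run to 1
  Position 4 ('b'): new char, reset run to 1
  Position 5 ('c'): new char, reset run to 1
  Position 6 ('c'): continues run of 'c', length=2
  Position 7 ('c'): continues run of 'c', length=3
  Position 8 ('b'): new char, reset run to 1
  Position 9 ('a'): new char, reset run to 1
Longest run: 'c' with length 3

3


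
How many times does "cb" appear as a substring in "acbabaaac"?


Searching for "cb" in "acbabaaac"
Scanning each position:
  Position 0: "ac" => no
  Position 1: "cb" => MATCH
  Position 2: "ba" => no
  Position 3: "ab" => no
  Position 4: "ba" => no
  Position 5: "aa" => no
  Position 6: "aa" => no
  Position 7: "ac" => no
Total occurrences: 1

1


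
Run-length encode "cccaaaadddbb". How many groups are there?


Input: cccaaaadddbb
Scanning for consecutive runs:
  Group 1: 'c' x 3 (positions 0-2)
  Group 2: 'a' x 4 (positions 3-6)
  Group 3: 'd' x 3 (positions 7-9)
  Group 4: 'b' x 2 (positions 10-11)
Total groups: 4

4


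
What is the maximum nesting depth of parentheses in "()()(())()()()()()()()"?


Input: "()()(())()()()()()()()"
Tracking depth:
  Position 0 '(': depth becomes 1
  Position 1 ')': depth becomes 0
  Position 2 '(': depth becomes 1
  Position 3 ')': depth becomes 0
  Position 4 '(': depth becomes 1
  Position 5 '(': depth becomes 2
  Position 6 ')': depth becomes 1
  Position 7 ')': depth becomes 0
  Position 8 '(': depth becomes 1
  Position 9 ')': depth becomes 0
  Position 10 '(': depth becomes 1
  Position 11 ')': depth becomes 0
  Position 12 '(': depth becomes 1
  Position 13 ')': depth becomes 0
  Position 14 '(': depth becomes 1
  Position 15 ')': depth becomes 0
  Position 16 '(': depth becomes 1
  Position 17 ')': depth becomes 0
  Position 18 '(': depth becomes 1
  Position 19 ')': depth becomes 0
  Position 20 '(': depth becomes 1
  Position 21 ')': depth becomes 0
Maximum depth reached: 2

2


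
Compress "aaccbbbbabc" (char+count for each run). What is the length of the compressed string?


Input: aaccbbbbabc
Runs:
  'a' x 2 => "a2"
  'c' x 2 => "c2"
  'b' x 4 => "b4"
  'a' x 1 => "a1"
  'b' x 1 => "b1"
  'c' x 1 => "c1"
Compressed: "a2c2b4a1b1c1"
Compressed length: 12

12


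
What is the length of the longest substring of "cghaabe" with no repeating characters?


Input: "cghaabe"
Sliding window (track last position of each char):
  Position 0 ('c'): window [0,0] length 1 -- new best
  Position 1 ('g'): window [0,1] length 2 -- new best
  Position 2 ('h'): window [0,2] length 3 -- new best
  Position 3 ('a'): window [0,3] length 4 -- new best
  Position 4 ('a'): repeat (last at 3), move window start to 4
  Position 4 ('a'): window [4,4] length 1
  Position 5 ('b'): window [4,5] length 2
  Position 6 ('e'): window [4,6] length 3
Longest substring with no repeats: "cgha" with length 4

4


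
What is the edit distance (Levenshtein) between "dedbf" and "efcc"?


Computing edit distance: "dedbf" -> "efcc"
DP table:
           e    f    c    c
      0    1    2    3    4
  d   1    1    2    3    4
  e   2    1    2    3    4
  d   3    2    2    3    4
  b   4    3    3    3    4
  f   5    4    3    4    4
Edit distance = dp[5][4] = 4

4


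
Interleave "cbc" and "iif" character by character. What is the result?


Interleaving "cbc" and "iif":
  Position 0: 'c' from first, 'i' from second => "ci"
  Position 1: 'b' from first, 'i' from second => "bi"
  Position 2: 'c' from first, 'f' from second => "cf"
Result: cibicf

cibicf


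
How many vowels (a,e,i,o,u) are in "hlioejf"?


Input: hlioejf
Checking each character:
  'h' at position 0: consonant
  'l' at position 1: consonant
  'i' at position 2: vowel (running total: 1)
  'o' at position 3: vowel (running total: 2)
  'e' at position 4: vowel (running total: 3)
  'j' at position 5: consonant
  'f' at position 6: consonant
Total vowels: 3

3


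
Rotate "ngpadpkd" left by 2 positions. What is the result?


Input: "ngpadpkd", rotate left by 2
First 2 characters: "ng"
Remaining characters: "padpkd"
Concatenate remaining + first: "padpkd" + "ng" = "padpkdng"

padpkdng


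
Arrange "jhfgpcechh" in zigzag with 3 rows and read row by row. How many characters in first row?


Zigzag "jhfgpcechh" into 3 rows:
Placing characters:
  'j' => row 0
  'h' => row 1
  'f' => row 2
  'g' => row 1
  'p' => row 0
  'c' => row 1
  'e' => row 2
  'c' => row 1
  'h' => row 0
  'h' => row 1
Rows:
  Row 0: "jph"
  Row 1: "hgcch"
  Row 2: "fe"
First row length: 3

3


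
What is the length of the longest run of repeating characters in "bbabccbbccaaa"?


Input: "bbabccbbccaaa"
Scanning for longest run:
  Position 1 ('b'): continues run of 'b', length=2
  Position 2 ('a'): new char, reset run to 1
  Position 3 ('b'): new char, reset run to 1
  Position 4 ('c'): new char, reset run to 1
  Position 5 ('c'): continues run of 'c', length=2
  Position 6 ('b'): new char, reset run to 1
  Position 7 ('b'): continues run of 'b', length=2
  Position 8 ('c'): new char, reset run to 1
  Position 9 ('c'): continues run of 'c', length=2
  Position 10 ('a'): new char, reset run to 1
  Position 11 ('a'): continues run of 'a', length=2
  Position 12 ('a'): continues run of 'a', length=3
Longest run: 'a' with length 3

3


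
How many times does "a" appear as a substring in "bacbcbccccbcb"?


Searching for "a" in "bacbcbccccbcb"
Scanning each position:
  Position 0: "b" => no
  Position 1: "a" => MATCH
  Position 2: "c" => no
  Position 3: "b" => no
  Position 4: "c" => no
  Position 5: "b" => no
  Position 6: "c" => no
  Position 7: "c" => no
  Position 8: "c" => no
  Position 9: "c" => no
  Position 10: "b" => no
  Position 11: "c" => no
  Position 12: "b" => no
Total occurrences: 1

1


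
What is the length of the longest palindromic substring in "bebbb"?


Input: "bebbb"
Checking substrings for palindromes:
  [0:3] "beb" (len 3) => palindrome
  [2:5] "bbb" (len 3) => palindrome
  [2:4] "bb" (len 2) => palindrome
  [3:5] "bb" (len 2) => palindrome
Longest palindromic substring: "beb" with length 3

3


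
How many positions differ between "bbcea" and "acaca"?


Comparing "bbcea" and "acaca" position by position:
  Position 0: 'b' vs 'a' => DIFFER
  Position 1: 'b' vs 'c' => DIFFER
  Position 2: 'c' vs 'a' => DIFFER
  Position 3: 'e' vs 'c' => DIFFER
  Position 4: 'a' vs 'a' => same
Positions that differ: 4

4


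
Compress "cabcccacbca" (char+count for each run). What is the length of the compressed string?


Input: cabcccacbca
Runs:
  'c' x 1 => "c1"
  'a' x 1 => "a1"
  'b' x 1 => "b1"
  'c' x 3 => "c3"
  'a' x 1 => "a1"
  'c' x 1 => "c1"
  'b' x 1 => "b1"
  'c' x 1 => "c1"
  'a' x 1 => "a1"
Compressed: "c1a1b1c3a1c1b1c1a1"
Compressed length: 18

18


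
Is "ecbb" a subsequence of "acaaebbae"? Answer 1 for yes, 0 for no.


Check if "ecbb" is a subsequence of "acaaebbae"
Greedy scan:
  Position 0 ('a'): no match needed
  Position 1 ('c'): no match needed
  Position 2 ('a'): no match needed
  Position 3 ('a'): no match needed
  Position 4 ('e'): matches sub[0] = 'e'
  Position 5 ('b'): no match needed
  Position 6 ('b'): no match needed
  Position 7 ('a'): no match needed
  Position 8 ('e'): no match needed
Only matched 1/4 characters => not a subsequence

0


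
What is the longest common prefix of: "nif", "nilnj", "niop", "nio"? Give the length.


Words: nif, nilnj, niop, nio
  Position 0: all 'n' => match
  Position 1: all 'i' => match
  Position 2: ('f', 'l', 'o', 'o') => mismatch, stop
LCP = "ni" (length 2)

2


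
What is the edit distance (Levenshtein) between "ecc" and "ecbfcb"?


Computing edit distance: "ecc" -> "ecbfcb"
DP table:
           e    c    b    f    c    b
      0    1    2    3    4    5    6
  e   1    0    1    2    3    4    5
  c   2    1    0    1    2    3    4
  c   3    2    1    1    2    2    3
Edit distance = dp[3][6] = 3

3


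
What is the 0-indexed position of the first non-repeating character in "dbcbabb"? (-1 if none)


Input: dbcbabb
Character frequencies:
  'a': 1
  'b': 4
  'c': 1
  'd': 1
Scanning left to right for freq == 1:
  Position 0 ('d'): unique! => answer = 0

0


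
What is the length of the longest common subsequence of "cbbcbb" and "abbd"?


LCS of "cbbcbb" and "abbd"
DP table:
           a    b    b    d
      0    0    0    0    0
  c   0    0    0    0    0
  b   0    0    1    1    1
  b   0    0    1    2    2
  c   0    0    1    2    2
  b   0    0    1    2    2
  b   0    0    1    2    2
LCS length = dp[6][4] = 2

2


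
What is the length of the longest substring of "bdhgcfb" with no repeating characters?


Input: "bdhgcfb"
Sliding window (track last position of each char):
  Position 0 ('b'): window [0,0] length 1 -- new best
  Position 1 ('d'): window [0,1] length 2 -- new best
  Position 2 ('h'): window [0,2] length 3 -- new best
  Position 3 ('g'): window [0,3] length 4 -- new best
  Position 4 ('c'): window [0,4] length 5 -- new best
  Position 5 ('f'): window [0,5] length 6 -- new best
  Position 6 ('b'): repeat (last at 0), move window start to 1
  Position 6 ('b'): window [1,6] length 6
Longest substring with no repeats: "bdhgcf" with length 6

6


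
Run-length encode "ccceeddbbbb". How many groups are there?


Input: ccceeddbbbb
Scanning for consecutive runs:
  Group 1: 'c' x 3 (positions 0-2)
  Group 2: 'e' x 2 (positions 3-4)
  Group 3: 'd' x 2 (positions 5-6)
  Group 4: 'b' x 4 (positions 7-10)
Total groups: 4

4


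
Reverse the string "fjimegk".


Input: fjimegk
Reading characters right to left:
  Position 6: 'k'
  Position 5: 'g'
  Position 4: 'e'
  Position 3: 'm'
  Position 2: 'i'
  Position 1: 'j'
  Position 0: 'f'
Reversed: kgemijf

kgemijf


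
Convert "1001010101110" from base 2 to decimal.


Input: "1001010101110" in base 2
Positional expansion:
  Digit '1' (value 1) x 2^12 = 4096
  Digit '0' (value 0) x 2^11 = 0
  Digit '0' (value 0) x 2^10 = 0
  Digit '1' (value 1) x 2^9 = 512
  Digit '0' (value 0) x 2^8 = 0
  Digit '1' (value 1) x 2^7 = 128
  Digit '0' (value 0) x 2^6 = 0
  Digit '1' (value 1) x 2^5 = 32
  Digit '0' (value 0) x 2^4 = 0
  Digit '1' (value 1) x 2^3 = 8
  Digit '1' (value 1) x 2^2 = 4
  Digit '1' (value 1) x 2^1 = 2
  Digit '0' (value 0) x 2^0 = 0
Sum = 4782

4782


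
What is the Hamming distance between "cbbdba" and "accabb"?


Comparing "cbbdba" and "accabb" position by position:
  Position 0: 'c' vs 'a' => differ
  Position 1: 'b' vs 'c' => differ
  Position 2: 'b' vs 'c' => differ
  Position 3: 'd' vs 'a' => differ
  Position 4: 'b' vs 'b' => same
  Position 5: 'a' vs 'b' => differ
Total differences (Hamming distance): 5

5


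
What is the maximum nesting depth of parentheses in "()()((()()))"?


Input: "()()((()()))"
Tracking depth:
  Position 0 '(': depth becomes 1
  Position 1 ')': depth becomes 0
  Position 2 '(': depth becomes 1
  Position 3 ')': depth becomes 0
  Position 4 '(': depth becomes 1
  Position 5 '(': depth becomes 2
  Position 6 '(': depth becomes 3
  Position 7 ')': depth becomes 2
  Position 8 '(': depth becomes 3
  Position 9 ')': depth becomes 2
  Position 10 ')': depth becomes 1
  Position 11 ')': depth becomes 0
Maximum depth reached: 3

3


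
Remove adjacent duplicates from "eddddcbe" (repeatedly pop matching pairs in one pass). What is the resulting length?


Input: eddddcbe
Stack-based adjacent duplicate removal:
  Read 'e': push. Stack: e
  Read 'd': push. Stack: ed
  Read 'd': matches stack top 'd' => pop. Stack: e
  Read 'd': push. Stack: ed
  Read 'd': matches stack top 'd' => pop. Stack: e
  Read 'c': push. Stack: ec
  Read 'b': push. Stack: ecb
  Read 'e': push. Stack: ecbe
Final stack: "ecbe" (length 4)

4


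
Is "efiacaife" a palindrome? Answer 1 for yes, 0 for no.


Input: efiacaife
Reversed: efiacaife
  Compare pos 0 ('e') with pos 8 ('e'): match
  Compare pos 1 ('f') with pos 7 ('f'): match
  Compare pos 2 ('i') with pos 6 ('i'): match
  Compare pos 3 ('a') with pos 5 ('a'): match
Result: palindrome

1


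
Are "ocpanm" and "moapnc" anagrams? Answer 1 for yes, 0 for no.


Strings: "ocpanm", "moapnc"
Sorted first:  acmnop
Sorted second: acmnop
Sorted forms match => anagrams

1


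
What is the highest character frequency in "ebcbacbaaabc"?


Input: ebcbacbaaabc
Character counts:
  'a': 4
  'b': 4
  'c': 3
  'e': 1
Maximum frequency: 4

4


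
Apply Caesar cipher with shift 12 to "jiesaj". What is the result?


Caesar cipher: shift "jiesaj" by 12
  'j' (pos 9) + 12 = pos 21 = 'v'
  'i' (pos 8) + 12 = pos 20 = 'u'
  'e' (pos 4) + 12 = pos 16 = 'q'
  's' (pos 18) + 12 = pos 4 = 'e'
  'a' (pos 0) + 12 = pos 12 = 'm'
  'j' (pos 9) + 12 = pos 21 = 'v'
Result: vuqemv

vuqemv


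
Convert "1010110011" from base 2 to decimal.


Input: "1010110011" in base 2
Positional expansion:
  Digit '1' (value 1) x 2^9 = 512
  Digit '0' (value 0) x 2^8 = 0
  Digit '1' (value 1) x 2^7 = 128
  Digit '0' (value 0) x 2^6 = 0
  Digit '1' (value 1) x 2^5 = 32
  Digit '1' (value 1) x 2^4 = 16
  Digit '0' (value 0) x 2^3 = 0
  Digit '0' (value 0) x 2^2 = 0
  Digit '1' (value 1) x 2^1 = 2
  Digit '1' (value 1) x 2^0 = 1
Sum = 691

691


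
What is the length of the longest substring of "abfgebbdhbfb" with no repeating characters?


Input: "abfgebbdhbfb"
Sliding window (track last position of each char):
  Position 0 ('a'): window [0,0] length 1 -- new best
  Position 1 ('b'): window [0,1] length 2 -- new best
  Position 2 ('f'): window [0,2] length 3 -- new best
  Position 3 ('g'): window [0,3] length 4 -- new best
  Position 4 ('e'): window [0,4] length 5 -- new best
  Position 5 ('b'): repeat (last at 1), move window start to 2
  Position 5 ('b'): window [2,5] length 4
  Position 6 ('b'): repeat (last at 5), move window start to 6
  Position 6 ('b'): window [6,6] length 1
  Position 7 ('d'): window [6,7] length 2
  Position 8 ('h'): window [6,8] length 3
  Position 9 ('b'): repeat (last at 6), move window start to 7
  Position 9 ('b'): window [7,9] length 3
  Position 10 ('f'): window [7,10] length 4
  Position 11 ('b'): repeat (last at 9), move window start to 10
  Position 11 ('b'): window [10,11] length 2
Longest substring with no repeats: "abfge" with length 5

5


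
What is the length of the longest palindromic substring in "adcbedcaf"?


Input: "adcbedcaf"
Checking substrings for palindromes:
  No multi-char palindromic substrings found
Longest palindromic substring: "a" with length 1

1


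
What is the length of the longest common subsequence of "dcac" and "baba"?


LCS of "dcac" and "baba"
DP table:
           b    a    b    a
      0    0    0    0    0
  d   0    0    0    0    0
  c   0    0    0    0    0
  a   0    0    1    1    1
  c   0    0    1    1    1
LCS length = dp[4][4] = 1

1
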